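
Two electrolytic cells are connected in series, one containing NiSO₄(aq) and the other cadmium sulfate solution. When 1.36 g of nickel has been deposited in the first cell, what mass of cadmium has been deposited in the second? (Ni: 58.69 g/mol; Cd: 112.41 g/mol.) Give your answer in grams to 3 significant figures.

n(Ni) = 1.36 / 58.69 = 0.02317 mol
Ni²⁺ + 2e⁻ → Ni, so n(e⁻) = 2 × 0.02317 = 0.04634 mol
In series, the same 0.04634 mol of electrons flows through the second cell.
Cd²⁺ + 2e⁻ → Cd, so n(Cd) = 0.04634 / 2 = 0.02317 mol
m(Cd) = 0.02317 × 112.41 = 2.60 g

2.60 g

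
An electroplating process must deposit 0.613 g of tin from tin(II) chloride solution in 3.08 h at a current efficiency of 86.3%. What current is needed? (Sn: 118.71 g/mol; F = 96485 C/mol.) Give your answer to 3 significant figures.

0.104 A

n(Sn) = 0.613 / 118.71 = 0.005164 mol
Sn²⁺ + 2e⁻ → Sn, so n(e⁻) = 2 × 0.005164 = 0.01033 mol
Q = 0.01033 × 96485 / 0.863 = 1155 C
I = Q / t = 1155 / 11088 s = 0.104 A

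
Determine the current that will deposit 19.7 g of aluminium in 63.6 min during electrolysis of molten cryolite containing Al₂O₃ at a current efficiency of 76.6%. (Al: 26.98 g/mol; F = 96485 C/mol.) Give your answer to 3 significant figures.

n(Al) = 19.7 / 26.98 = 0.7302 mol
Al³⁺ + 3e⁻ → Al, so n(e⁻) = 3 × 0.7302 = 2.191 mol
Q = 2.191 × 96485 / 0.766 = 2.760×10^5 C
I = Q / t = 2.760×10^5 / 3816 s = 72.3 A

72.3 A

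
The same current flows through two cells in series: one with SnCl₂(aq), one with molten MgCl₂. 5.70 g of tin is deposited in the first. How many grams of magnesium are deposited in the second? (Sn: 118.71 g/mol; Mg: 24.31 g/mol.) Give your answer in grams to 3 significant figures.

n(Sn) = 5.70 / 118.71 = 0.04802 mol
Sn²⁺ + 2e⁻ → Sn, so n(e⁻) = 2 × 0.04802 = 0.09604 mol
The cells are in series, so the same charge (and hence the same n(e⁻) = 0.09604 mol) passes through both.
Mg²⁺ + 2e⁻ → Mg, so n(Mg) = 0.09604 / 2 = 0.04802 mol
m(Mg) = 0.04802 × 24.31 = 1.17 g

1.17 g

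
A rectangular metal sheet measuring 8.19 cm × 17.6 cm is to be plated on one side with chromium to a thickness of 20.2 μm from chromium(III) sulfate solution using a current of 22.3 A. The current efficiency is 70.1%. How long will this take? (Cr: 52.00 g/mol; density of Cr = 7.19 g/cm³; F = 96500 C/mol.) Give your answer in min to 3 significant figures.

Plated area = 8.19 × 17.6 = 144.1 cm²
Volume = 144.1 × 20.2×10⁻⁴ cm = 0.2911 cm³
m(Cr) = 0.2911 × 7.19 = 2.093 g
n(Cr) = 2.093 / 52.00 = 0.04025 mol; n(e⁻) = 3 × 0.04025 = 0.1208 mol
Q = 0.1208 × 96500 / 0.701 = 16630 C
t = 16630 / 22.3 = 745.7 s = 12.4 min

12.4 min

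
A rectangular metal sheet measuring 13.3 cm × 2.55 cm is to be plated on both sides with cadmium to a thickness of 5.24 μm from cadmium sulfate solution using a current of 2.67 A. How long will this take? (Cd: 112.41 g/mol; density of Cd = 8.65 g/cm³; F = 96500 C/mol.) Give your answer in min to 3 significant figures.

Plated area = 2 × 13.3 × 2.55 = 67.83 cm²
Volume = 67.83 × 5.24×10⁻⁴ cm = 0.03554 cm³
m(Cd) = 0.03554 × 8.65 = 0.3074 g
n(Cd) = 0.3074 / 112.41 = 0.002735 mol; n(e⁻) = 2 × 0.002735 = 0.005470 mol
Q = 0.005470 × 96500 = 527.9 C
t = 527.9 / 2.67 = 197.7 s = 3.30 min

3.30 min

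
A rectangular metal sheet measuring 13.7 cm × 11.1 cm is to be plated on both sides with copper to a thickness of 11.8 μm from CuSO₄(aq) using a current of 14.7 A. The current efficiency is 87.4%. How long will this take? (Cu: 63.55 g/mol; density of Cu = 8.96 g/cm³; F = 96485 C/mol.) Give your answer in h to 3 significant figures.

Plated area = 2 × 13.7 × 11.1 = 304.1 cm²
Volume = 304.1 × 11.8×10⁻⁴ cm = 0.3588 cm³
m(Cu) = 0.3588 × 8.96 = 3.215 g
n(Cu) = 3.215 / 63.55 = 0.05059 mol; n(e⁻) = 2 × 0.05059 = 0.1012 mol
Q = 0.1012 × 96485 / 0.874 = 11170 C
t = 11170 / 14.7 = 759.9 s = 0.211 h

0.211 h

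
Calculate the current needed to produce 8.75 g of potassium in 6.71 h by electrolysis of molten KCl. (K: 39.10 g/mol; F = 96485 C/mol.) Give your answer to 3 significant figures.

0.894 A

n(K) = 8.75 / 39.10 = 0.2238 mol
K⁺ + e⁻ → K, so n(e⁻) = 0.2238 mol
Q = 0.2238 × 96485 = 21590 C
I = Q / t = 21590 / 24156 s = 0.894 A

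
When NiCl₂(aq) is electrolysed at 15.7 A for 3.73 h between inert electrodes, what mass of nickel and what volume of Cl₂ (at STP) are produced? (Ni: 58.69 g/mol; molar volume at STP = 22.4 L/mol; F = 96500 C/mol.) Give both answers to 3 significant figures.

Q = 15.7 × 13428 = 2.108×10^5 C; n(e⁻) = 2.108×10^5 / 96500 = 2.184 mol
Cathode: Ni²⁺ + 2e⁻ → Ni → n(Ni) = 2.184/2 = 1.092 mol → 64.1 g
Anode: 2Cl⁻ → Cl₂ + 2e⁻ → n(Cl₂) = 2.184/2 = 1.092 mol → 24.5 L

64.1 g Ni; 24.5 L Cl₂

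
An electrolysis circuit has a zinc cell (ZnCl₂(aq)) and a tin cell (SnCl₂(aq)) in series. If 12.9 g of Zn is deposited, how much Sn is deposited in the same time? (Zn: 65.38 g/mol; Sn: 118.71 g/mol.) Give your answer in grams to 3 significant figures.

n(Zn) = 12.9 / 65.38 = 0.1973 mol
Zn²⁺ + 2e⁻ → Zn, so n(e⁻) = 2 × 0.1973 = 0.3946 mol
The cells are in series, so the same charge (and hence the same n(e⁻) = 0.3946 mol) passes through both.
Sn²⁺ + 2e⁻ → Sn, so n(Sn) = 0.3946 / 2 = 0.1973 mol
m(Sn) = 0.1973 × 118.71 = 23.4 g

23.4 g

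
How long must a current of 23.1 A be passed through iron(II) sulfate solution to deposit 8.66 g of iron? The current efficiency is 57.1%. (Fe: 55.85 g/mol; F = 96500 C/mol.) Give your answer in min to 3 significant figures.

37.8 min

n(Fe) = 8.66 / 55.85 = 0.1551 mol
Fe²⁺ + 2e⁻ → Fe, so n(e⁻) = 2 × 0.1551 = 0.3102 mol
Q = 0.3102 × 96500 / 0.571 = 52420 C
t = Q / I = 52420 / 23.1 = 2269 s = 37.8 min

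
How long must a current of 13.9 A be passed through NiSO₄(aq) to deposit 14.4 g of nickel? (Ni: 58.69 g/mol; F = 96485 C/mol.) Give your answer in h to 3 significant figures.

0.946 h

n(Ni) = 14.4 / 58.69 = 0.2454 mol
Ni²⁺ + 2e⁻ → Ni, so n(e⁻) = 2 × 0.2454 = 0.4908 mol
Q = 0.4908 × 96485 = 47350 C
t = Q / I = 47350 / 13.9 = 3406 s = 0.946 h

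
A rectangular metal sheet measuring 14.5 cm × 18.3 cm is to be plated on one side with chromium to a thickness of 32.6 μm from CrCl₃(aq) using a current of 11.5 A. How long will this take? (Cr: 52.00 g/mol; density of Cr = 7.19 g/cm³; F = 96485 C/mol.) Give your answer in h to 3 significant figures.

0.836 h

Plated area = 14.5 × 18.3 = 265.4 cm²
Volume = 265.4 × 32.6×10⁻⁴ cm = 0.8652 cm³
m(Cr) = 0.8652 × 7.19 = 6.221 g
n(Cr) = 6.221 / 52.00 = 0.1196 mol; n(e⁻) = 3 × 0.1196 = 0.3588 mol
Q = 0.3588 × 96485 = 34620 C
t = 34620 / 11.5 = 3010 s = 0.836 h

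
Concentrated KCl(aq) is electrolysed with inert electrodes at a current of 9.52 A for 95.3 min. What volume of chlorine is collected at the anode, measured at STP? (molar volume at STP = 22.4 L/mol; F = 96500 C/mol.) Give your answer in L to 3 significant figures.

Charge passed = 9.52 × 5718 = 54440 C
Moles of electrons = 54440 / 96500 = 0.5641 mol
2Cl⁻ → Cl₂ + 2e⁻, so n(Cl₂) = 0.5641 / 2 = 0.2821 mol
V = 0.2821 × 22.4 = 6.319 L

6.32 L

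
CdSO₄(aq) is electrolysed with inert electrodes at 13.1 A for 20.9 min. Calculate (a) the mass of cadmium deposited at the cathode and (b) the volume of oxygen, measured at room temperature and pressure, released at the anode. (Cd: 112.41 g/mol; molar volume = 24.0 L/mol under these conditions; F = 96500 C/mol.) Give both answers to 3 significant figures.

Q = 13.1 × 1254 = 16430 C; n(e⁻) = 16430 / 96500 = 0.1703 mol
Cathode: Cd²⁺ + 2e⁻ → Cd → n(Cd) = 0.1703/2 = 0.08515 mol → 9.57 g
Anode: 2H₂O → O₂ + 4H⁺ + 4e⁻ → n(O₂) = 0.1703/4 = 0.04258 mol → 1.02 L

9.57 g Cd; 1.02 L O₂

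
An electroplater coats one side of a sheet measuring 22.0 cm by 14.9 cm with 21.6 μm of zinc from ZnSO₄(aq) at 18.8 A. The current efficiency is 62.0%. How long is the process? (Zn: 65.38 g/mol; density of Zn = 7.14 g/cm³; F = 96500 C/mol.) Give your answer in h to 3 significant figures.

Plated area = 22.0 × 14.9 = 327.8 cm²
Volume = 327.8 × 21.6×10⁻⁴ cm = 0.7080 cm³
m(Zn) = 0.7080 × 7.14 = 5.055 g
n(Zn) = 5.055 / 65.38 = 0.07732 mol; n(e⁻) = 2 × 0.07732 = 0.1546 mol
Q = 0.1546 × 96500 / 0.620 = 24060 C
t = 24060 / 18.8 = 1280 s = 0.356 h

0.356 h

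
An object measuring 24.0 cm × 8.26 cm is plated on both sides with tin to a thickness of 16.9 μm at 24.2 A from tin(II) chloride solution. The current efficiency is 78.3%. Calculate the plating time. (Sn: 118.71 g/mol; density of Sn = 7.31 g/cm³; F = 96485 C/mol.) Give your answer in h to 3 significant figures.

Plated area = 2 × 24.0 × 8.26 = 396.5 cm²
Volume = 396.5 × 16.9×10⁻⁴ cm = 0.6701 cm³
m(Sn) = 0.6701 × 7.31 = 4.898 g
n(Sn) = 4.898 / 118.71 = 0.04126 mol; n(e⁻) = 2 × 0.04126 = 0.08252 mol
Q = 0.08252 × 96485 / 0.783 = 10170 C
t = 10170 / 24.2 = 420.2 s = 0.117 h

0.117 h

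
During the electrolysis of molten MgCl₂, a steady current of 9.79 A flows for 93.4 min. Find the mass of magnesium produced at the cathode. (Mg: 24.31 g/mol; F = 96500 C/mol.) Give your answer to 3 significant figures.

6.91 g

Charge passed = 9.79 × 5604 = 54860 C
Moles of electrons = 54860 / 96500 = 0.5685 mol
Mg²⁺ + 2e⁻ → Mg, so n(Mg) = 0.5685 / 2 = 0.2843 mol
m = 0.2843 × 24.31 = 6.91 g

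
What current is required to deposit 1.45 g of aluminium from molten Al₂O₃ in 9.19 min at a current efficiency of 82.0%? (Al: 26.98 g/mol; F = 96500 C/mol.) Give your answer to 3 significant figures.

n(Al) = 1.45 / 26.98 = 0.05374 mol
Al³⁺ + 3e⁻ → Al, so n(e⁻) = 3 × 0.05374 = 0.1612 mol
Q = 0.1612 × 96500 / 0.820 = 18970 C
I = Q / t = 18970 / 551.4 s = 34.4 A

34.4 A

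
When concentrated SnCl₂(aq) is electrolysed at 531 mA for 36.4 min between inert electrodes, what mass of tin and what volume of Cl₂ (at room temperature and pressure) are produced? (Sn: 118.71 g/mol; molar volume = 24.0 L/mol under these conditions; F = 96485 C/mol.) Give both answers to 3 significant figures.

0.713 g Sn; 0.144 L Cl₂

Q = 0.531 × 2184 = 1160 C; n(e⁻) = 1160 / 96485 = 0.01202 mol
Cathode: Sn²⁺ + 2e⁻ → Sn → n(Sn) = 0.01202/2 = 0.006010 mol → 0.713 g
Anode: 2Cl⁻ → Cl₂ + 2e⁻ → n(Cl₂) = 0.01202/2 = 0.006010 mol → 0.144 L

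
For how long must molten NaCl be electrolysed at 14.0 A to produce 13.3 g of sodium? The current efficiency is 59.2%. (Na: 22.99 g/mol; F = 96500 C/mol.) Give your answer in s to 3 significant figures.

n(Na) = 13.3 / 22.99 = 0.5785 mol
Na⁺ + e⁻ → Na, so n(e⁻) = 0.5785 mol
Q = 0.5785 × 96500 / 0.592 = 94300 C
t = Q / I = 94300 / 14.0 = 6736 s

6740 s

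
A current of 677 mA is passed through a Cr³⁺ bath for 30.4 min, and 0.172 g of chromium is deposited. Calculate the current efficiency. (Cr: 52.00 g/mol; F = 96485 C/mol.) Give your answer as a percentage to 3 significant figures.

77.5%

Q = 0.677 × 1824 = 1235 C
n(e⁻) = 1235 / 96485 = 0.01280 mol
Cr³⁺ + 3e⁻ → Cr, so theoretical n(Cr) = 0.004267 mol → 0.2219 g
Efficiency = 0.172 / 0.2219 = 0.7751 = 77.5%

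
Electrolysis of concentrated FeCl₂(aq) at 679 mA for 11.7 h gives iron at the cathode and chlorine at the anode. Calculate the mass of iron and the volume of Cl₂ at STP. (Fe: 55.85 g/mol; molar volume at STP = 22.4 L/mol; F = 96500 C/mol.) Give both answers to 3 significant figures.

8.28 g Fe; 3.32 L Cl₂

Q = 0.679 × 42120 = 28600 C; n(e⁻) = 28600 / 96500 = 0.2964 mol
Cathode: Fe²⁺ + 2e⁻ → Fe → n(Fe) = 0.2964/2 = 0.1482 mol → 8.28 g
Anode: 2Cl⁻ → Cl₂ + 2e⁻ → n(Cl₂) = 0.2964/2 = 0.1482 mol → 3.32 L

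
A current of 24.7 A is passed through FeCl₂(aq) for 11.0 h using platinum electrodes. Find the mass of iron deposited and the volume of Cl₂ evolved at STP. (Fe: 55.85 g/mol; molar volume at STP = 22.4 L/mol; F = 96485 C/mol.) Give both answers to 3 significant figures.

283 g Fe; 114 L Cl₂

Q = 24.7 × 39600 = 9.781×10^5 C; n(e⁻) = 9.781×10^5 / 96485 = 10.14 mol
Cathode: Fe²⁺ + 2e⁻ → Fe → n(Fe) = 10.14/2 = 5.070 mol → 283 g
Anode: 2Cl⁻ → Cl₂ + 2e⁻ → n(Cl₂) = 10.14/2 = 5.070 mol → 114 L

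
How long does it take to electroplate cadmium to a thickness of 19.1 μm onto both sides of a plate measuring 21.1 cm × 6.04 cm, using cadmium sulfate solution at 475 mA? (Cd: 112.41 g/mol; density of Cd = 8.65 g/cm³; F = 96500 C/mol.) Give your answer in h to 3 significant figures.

4.23 h

Plated area = 2 × 21.1 × 6.04 = 254.9 cm²
Volume = 254.9 × 19.1×10⁻⁴ cm = 0.4869 cm³
m(Cd) = 0.4869 × 8.65 = 4.212 g
n(Cd) = 4.212 / 112.41 = 0.03747 mol; n(e⁻) = 2 × 0.03747 = 0.07494 mol
Q = 0.07494 × 96500 = 7232 C
t = 7232 / 0.475 = 15230 s = 4.23 h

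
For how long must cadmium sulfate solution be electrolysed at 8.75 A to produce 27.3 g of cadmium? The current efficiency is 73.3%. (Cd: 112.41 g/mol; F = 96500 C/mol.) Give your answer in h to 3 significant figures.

n(Cd) = 27.3 / 112.41 = 0.2429 mol
Cd²⁺ + 2e⁻ → Cd, so n(e⁻) = 2 × 0.2429 = 0.4858 mol
Q = 0.4858 × 96500 / 0.733 = 63960 C
t = Q / I = 63960 / 8.75 = 7310 s = 2.03 h

2.03 h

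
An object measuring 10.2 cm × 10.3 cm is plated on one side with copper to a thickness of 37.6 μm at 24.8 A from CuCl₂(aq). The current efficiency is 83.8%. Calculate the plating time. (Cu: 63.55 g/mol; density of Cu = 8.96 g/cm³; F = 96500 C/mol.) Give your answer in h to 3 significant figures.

0.144 h

Plated area = 10.2 × 10.3 = 105.1 cm²
Volume = 105.1 × 37.6×10⁻⁴ cm = 0.3952 cm³
m(Cu) = 0.3952 × 8.96 = 3.541 g
n(Cu) = 3.541 / 63.55 = 0.05572 mol; n(e⁻) = 2 × 0.05572 = 0.1114 mol
Q = 0.1114 × 96500 / 0.838 = 12830 C
t = 12830 / 24.8 = 517.3 s = 0.144 h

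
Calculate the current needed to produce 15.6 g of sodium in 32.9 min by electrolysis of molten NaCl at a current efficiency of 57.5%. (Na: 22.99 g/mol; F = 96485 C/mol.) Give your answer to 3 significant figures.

57.7 A

n(Na) = 15.6 / 22.99 = 0.6786 mol
Na⁺ + e⁻ → Na, so n(e⁻) = 0.6786 mol
Q = 0.6786 × 96485 / 0.575 = 1.139×10^5 C
I = Q / t = 1.139×10^5 / 1974 s = 57.7 A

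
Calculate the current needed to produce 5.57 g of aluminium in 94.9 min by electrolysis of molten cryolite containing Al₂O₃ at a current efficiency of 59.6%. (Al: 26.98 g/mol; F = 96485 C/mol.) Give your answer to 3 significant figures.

n(Al) = 5.57 / 26.98 = 0.2064 mol
Al³⁺ + 3e⁻ → Al, so n(e⁻) = 3 × 0.2064 = 0.6192 mol
Q = 0.6192 × 96485 / 0.596 = 1.002×10^5 C
I = Q / t = 1.002×10^5 / 5694 s = 17.6 A

17.6 A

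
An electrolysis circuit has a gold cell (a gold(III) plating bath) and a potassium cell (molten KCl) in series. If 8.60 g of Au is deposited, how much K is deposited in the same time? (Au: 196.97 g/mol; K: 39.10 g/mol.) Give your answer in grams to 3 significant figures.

n(Au) = 8.60 / 196.97 = 0.04366 mol
Au³⁺ + 3e⁻ → Au, so n(e⁻) = 3 × 0.04366 = 0.1310 mol
The cells are in series, so the same charge (and hence the same n(e⁻) = 0.1310 mol) passes through both.
K⁺ + e⁻ → K, so n(K) = 0.1310 mol
m(K) = 0.1310 × 39.10 = 5.12 g

5.12 g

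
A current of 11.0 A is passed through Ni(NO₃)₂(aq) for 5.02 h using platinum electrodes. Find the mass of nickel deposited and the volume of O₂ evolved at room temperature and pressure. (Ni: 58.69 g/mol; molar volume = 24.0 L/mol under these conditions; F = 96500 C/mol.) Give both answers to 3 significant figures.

60.5 g Ni; 12.4 L O₂

Q = 11.0 × 18072 = 1.988×10^5 C; n(e⁻) = 1.988×10^5 / 96500 = 2.060 mol
Cathode: Ni²⁺ + 2e⁻ → Ni → n(Ni) = 2.060/2 = 1.030 mol → 60.5 g
Anode: 2H₂O → O₂ + 4H⁺ + 4e⁻ → n(O₂) = 2.060/4 = 0.5150 mol → 12.4 L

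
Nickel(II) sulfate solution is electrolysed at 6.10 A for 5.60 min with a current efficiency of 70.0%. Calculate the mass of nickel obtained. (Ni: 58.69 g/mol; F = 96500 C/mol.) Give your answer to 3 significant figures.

0.436 g

Q = 6.10 × 336 = 2050 C
n(e⁻) = 2050 / 96500 = 0.02124 mol
Ni²⁺ + 2e⁻ → Ni, so theoretical m(Ni) = 0.01062 × 58.69 = 0.6233 g
Actual mass = 70.0% × 0.6233 = 0.436 g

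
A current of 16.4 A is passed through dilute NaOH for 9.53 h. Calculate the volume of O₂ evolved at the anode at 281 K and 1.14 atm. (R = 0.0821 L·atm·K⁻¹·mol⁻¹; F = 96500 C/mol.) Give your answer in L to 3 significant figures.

29.5 L

Q = It = 16.4 × 34308 = 5.627×10^5 C
Moles of electrons = 5.627×10^5 / 96500 = 5.831 mol
2H₂O → O₂ + 4H⁺ + 4e⁻, so n(O₂) = 5.831 / 4 = 1.458 mol
V = nRT/P = 1.458 × 0.0821 × 281 / 1.14 = 29.51 L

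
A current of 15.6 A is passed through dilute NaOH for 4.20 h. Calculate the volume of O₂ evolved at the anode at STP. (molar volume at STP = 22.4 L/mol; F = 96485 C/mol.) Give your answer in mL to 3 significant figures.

Q = It = 15.6 × 15120 = 2.359×10^5 C
Moles of electrons = 2.359×10^5 / 96485 = 2.445 mol
2H₂O → O₂ + 4H⁺ + 4e⁻, so n(O₂) = 2.445 / 4 = 0.6113 mol
V = 0.6113 × 22.4 = 13.69 L
= 13700 mL

13700 mL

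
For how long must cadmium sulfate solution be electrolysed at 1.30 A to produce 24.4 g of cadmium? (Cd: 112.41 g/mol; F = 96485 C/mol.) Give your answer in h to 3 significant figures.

8.95 h

n(Cd) = 24.4 / 112.41 = 0.2171 mol
Cd²⁺ + 2e⁻ → Cd, so n(e⁻) = 2 × 0.2171 = 0.4342 mol
Q = 0.4342 × 96485 = 41890 C
t = Q / I = 41890 / 1.30 = 32220 s = 8.95 h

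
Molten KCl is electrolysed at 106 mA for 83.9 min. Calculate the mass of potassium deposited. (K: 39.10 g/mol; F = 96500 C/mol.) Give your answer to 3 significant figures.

0.216 g

Charge passed = 0.106 × 5034 = 533.6 C
n(e⁻) = 533.6 / 96500 = 0.005530 mol
K⁺ + e⁻ → K, so n(K) = 0.005530 mol
m = 0.005530 × 39.10 = 0.216 g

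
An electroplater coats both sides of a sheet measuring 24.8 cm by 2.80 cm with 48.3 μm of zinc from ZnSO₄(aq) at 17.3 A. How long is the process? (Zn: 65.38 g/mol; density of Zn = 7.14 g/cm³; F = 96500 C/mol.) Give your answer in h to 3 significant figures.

Plated area = 2 × 24.8 × 2.80 = 138.9 cm²
Volume = 138.9 × 48.3×10⁻⁴ cm = 0.6709 cm³
m(Zn) = 0.6709 × 7.14 = 4.790 g
n(Zn) = 4.790 / 65.38 = 0.07326 mol; n(e⁻) = 2 × 0.07326 = 0.1465 mol
Q = 0.1465 × 96500 = 14140 C
t = 14140 / 17.3 = 817.3 s = 0.227 h

0.227 h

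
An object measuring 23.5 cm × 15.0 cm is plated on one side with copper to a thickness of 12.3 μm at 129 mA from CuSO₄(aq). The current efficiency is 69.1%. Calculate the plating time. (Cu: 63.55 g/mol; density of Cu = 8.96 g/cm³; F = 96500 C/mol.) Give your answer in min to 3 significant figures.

2210 min

Plated area = 23.5 × 15.0 = 352.5 cm²
Volume = 352.5 × 12.3×10⁻⁴ cm = 0.4336 cm³
m(Cu) = 0.4336 × 8.96 = 3.885 g
n(Cu) = 3.885 / 63.55 = 0.06113 mol; n(e⁻) = 2 × 0.06113 = 0.1223 mol
Q = 0.1223 × 96500 / 0.691 = 17080 C
t = 17080 / 0.129 = 1.324×10^5 s = 2210 min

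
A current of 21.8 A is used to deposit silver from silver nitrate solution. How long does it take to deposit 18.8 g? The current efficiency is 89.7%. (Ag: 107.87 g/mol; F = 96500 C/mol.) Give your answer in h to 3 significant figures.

n(Ag) = 18.8 / 107.87 = 0.1743 mol
Ag⁺ + e⁻ → Ag, so n(e⁻) = 0.1743 mol
Q = 0.1743 × 96500 / 0.897 = 18750 C
t = Q / I = 18750 / 21.8 = 860.1 s = 0.239 h

0.239 h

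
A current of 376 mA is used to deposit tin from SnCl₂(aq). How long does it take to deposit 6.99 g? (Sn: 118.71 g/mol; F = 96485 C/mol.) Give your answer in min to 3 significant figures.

504 min

n(Sn) = 6.99 / 118.71 = 0.05888 mol
Sn²⁺ + 2e⁻ → Sn, so n(e⁻) = 2 × 0.05888 = 0.1178 mol
Q = 0.1178 × 96485 = 11370 C
t = Q / I = 11370 / 0.376 = 30240 s = 504 min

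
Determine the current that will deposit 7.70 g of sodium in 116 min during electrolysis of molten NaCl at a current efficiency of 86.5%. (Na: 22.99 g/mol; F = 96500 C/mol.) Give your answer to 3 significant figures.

5.37 A

n(Na) = 7.70 / 22.99 = 0.3349 mol
Na⁺ + e⁻ → Na, so n(e⁻) = 0.3349 mol
Q = 0.3349 × 96500 / 0.865 = 37360 C
I = Q / t = 37360 / 6960 s = 5.37 A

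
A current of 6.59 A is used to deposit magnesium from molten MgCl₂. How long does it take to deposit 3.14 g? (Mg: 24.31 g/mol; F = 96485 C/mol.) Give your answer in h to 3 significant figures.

n(Mg) = 3.14 / 24.31 = 0.1292 mol
Mg²⁺ + 2e⁻ → Mg, so n(e⁻) = 2 × 0.1292 = 0.2584 mol
Q = 0.2584 × 96485 = 24930 C
t = Q / I = 24930 / 6.59 = 3783 s = 1.05 h

1.05 h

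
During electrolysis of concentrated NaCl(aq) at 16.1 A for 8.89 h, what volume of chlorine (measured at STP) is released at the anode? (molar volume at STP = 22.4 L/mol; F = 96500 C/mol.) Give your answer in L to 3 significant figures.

59.8 L

Q = 16.1 A × 32004 s = 5.153×10^5 C
n(e⁻) = 5.153×10^5 / 96500 = 5.340 mol
2Cl⁻ → Cl₂ + 2e⁻, so n(Cl₂) = 5.340 / 2 = 2.670 mol
V = 2.670 × 22.4 = 59.81 L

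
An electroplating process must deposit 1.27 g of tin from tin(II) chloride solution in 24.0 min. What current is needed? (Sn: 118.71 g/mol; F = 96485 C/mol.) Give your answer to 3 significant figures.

1.43 A

n(Sn) = 1.27 / 118.71 = 0.01070 mol
Sn²⁺ + 2e⁻ → Sn, so n(e⁻) = 2 × 0.01070 = 0.02140 mol
Q = 0.02140 × 96485 = 2065 C
I = Q / t = 2065 / 1440 s = 1.43 A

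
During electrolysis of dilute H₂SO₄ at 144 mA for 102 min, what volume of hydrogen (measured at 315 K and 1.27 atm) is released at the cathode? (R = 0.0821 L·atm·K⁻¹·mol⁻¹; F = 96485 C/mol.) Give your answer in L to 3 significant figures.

Q = 0.144 A × 6120 s = 881.3 C
n(e⁻) = Q/F = 881.3/96485 = 0.009134 mol
2H⁺ + 2e⁻ → H₂, so n(H₂) = 0.009134 / 2 = 0.004567 mol
V = nRT/P = 0.004567 × 0.0821 × 315 / 1.27 = 0.09300 L

0.0930 L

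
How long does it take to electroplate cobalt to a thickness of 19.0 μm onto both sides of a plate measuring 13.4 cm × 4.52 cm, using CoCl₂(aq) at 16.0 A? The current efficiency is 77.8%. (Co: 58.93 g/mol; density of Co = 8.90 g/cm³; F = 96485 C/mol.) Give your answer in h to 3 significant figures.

0.150 h

Plated area = 2 × 13.4 × 4.52 = 121.1 cm²
Volume = 121.1 × 19.0×10⁻⁴ cm = 0.2301 cm³
m(Co) = 0.2301 × 8.90 = 2.048 g
n(Co) = 2.048 / 58.93 = 0.03475 mol; n(e⁻) = 2 × 0.03475 = 0.06950 mol
Q = 0.06950 × 96485 / 0.778 = 8619 C
t = 8619 / 16.0 = 538.7 s = 0.150 h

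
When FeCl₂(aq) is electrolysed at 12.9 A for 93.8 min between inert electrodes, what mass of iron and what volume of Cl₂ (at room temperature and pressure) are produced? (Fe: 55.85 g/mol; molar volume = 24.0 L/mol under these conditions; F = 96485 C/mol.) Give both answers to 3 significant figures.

21.0 g Fe; 9.03 L Cl₂

Q = 12.9 × 5628 = 72600 C; n(e⁻) = 72600 / 96485 = 0.7524 mol
Cathode: Fe²⁺ + 2e⁻ → Fe → n(Fe) = 0.7524/2 = 0.3762 mol → 21.0 g
Anode: 2Cl⁻ → Cl₂ + 2e⁻ → n(Cl₂) = 0.7524/2 = 0.3762 mol → 9.03 L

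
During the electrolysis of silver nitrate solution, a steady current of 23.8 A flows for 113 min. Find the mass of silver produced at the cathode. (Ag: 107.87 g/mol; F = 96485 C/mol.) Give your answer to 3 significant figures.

Charge passed = 23.8 × 6780 = 1.614×10^5 C
Moles of electrons = 1.614×10^5 / 96485 = 1.673 mol
Ag⁺ + e⁻ → Ag, so n(Ag) = 1.673 mol
m = 1.673 × 107.87 = 180 g

180 g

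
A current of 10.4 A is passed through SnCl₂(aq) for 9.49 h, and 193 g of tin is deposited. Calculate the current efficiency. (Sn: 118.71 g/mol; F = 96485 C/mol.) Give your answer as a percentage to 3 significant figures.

88.3%

Q = 10.4 × 34164 = 3.553×10^5 C
n(e⁻) = 3.553×10^5 / 96485 = 3.682 mol
Sn²⁺ + 2e⁻ → Sn, so theoretical n(Sn) = 1.841 mol → 218.5 g
Efficiency = 193 / 218.5 = 0.8833 = 88.3%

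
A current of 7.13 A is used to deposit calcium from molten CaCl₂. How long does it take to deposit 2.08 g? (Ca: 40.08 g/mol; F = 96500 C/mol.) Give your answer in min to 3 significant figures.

n(Ca) = 2.08 / 40.08 = 0.05190 mol
Ca²⁺ + 2e⁻ → Ca, so n(e⁻) = 2 × 0.05190 = 0.1038 mol
Q = 0.1038 × 96500 = 10020 C
t = Q / I = 10020 / 7.13 = 1405 s = 23.4 min

23.4 min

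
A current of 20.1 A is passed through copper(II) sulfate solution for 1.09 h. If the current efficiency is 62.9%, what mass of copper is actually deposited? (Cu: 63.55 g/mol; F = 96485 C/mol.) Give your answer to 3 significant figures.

16.3 g

Q = 20.1 × 3924 = 78870 C
n(e⁻) = 78870 / 96485 = 0.8174 mol
Cu²⁺ + 2e⁻ → Cu, so theoretical m(Cu) = 0.4087 × 63.55 = 25.97 g
Actual mass = 62.9% × 25.97 = 16.3 g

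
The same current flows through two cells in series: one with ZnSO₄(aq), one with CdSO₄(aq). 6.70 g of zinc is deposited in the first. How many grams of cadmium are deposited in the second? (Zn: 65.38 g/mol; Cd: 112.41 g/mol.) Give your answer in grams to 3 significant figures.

11.5 g

n(Zn) = 6.70 / 65.38 = 0.1025 mol
Zn²⁺ + 2e⁻ → Zn, so n(e⁻) = 2 × 0.1025 = 0.2050 mol
Same current for the same time ⇒ same n(e⁻) = 0.2050 mol in both cells.
Cd²⁺ + 2e⁻ → Cd, so n(Cd) = 0.2050 / 2 = 0.1025 mol
m(Cd) = 0.1025 × 112.41 = 11.5 g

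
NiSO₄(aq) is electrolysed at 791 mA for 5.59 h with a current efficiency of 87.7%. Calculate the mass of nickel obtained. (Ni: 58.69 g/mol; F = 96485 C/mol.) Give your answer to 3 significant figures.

4.25 g

Q = 0.791 × 20124 = 15920 C
n(e⁻) = 15920 / 96485 = 0.1650 mol
Ni²⁺ + 2e⁻ → Ni, so theoretical m(Ni) = 0.08250 × 58.69 = 4.842 g
Actual mass = 87.7% × 4.842 = 4.25 g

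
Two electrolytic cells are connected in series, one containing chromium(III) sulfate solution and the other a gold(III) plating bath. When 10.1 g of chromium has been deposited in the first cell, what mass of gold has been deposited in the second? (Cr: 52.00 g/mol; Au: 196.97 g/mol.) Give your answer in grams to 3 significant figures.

38.3 g

n(Cr) = 10.1 / 52.00 = 0.1942 mol
Cr³⁺ + 3e⁻ → Cr, so n(e⁻) = 3 × 0.1942 = 0.5826 mol
The cells are in series, so the same charge (and hence the same n(e⁻) = 0.5826 mol) passes through both.
Au³⁺ + 3e⁻ → Au, so n(Au) = 0.5826 / 3 = 0.1942 mol
m(Au) = 0.1942 × 196.97 = 38.3 g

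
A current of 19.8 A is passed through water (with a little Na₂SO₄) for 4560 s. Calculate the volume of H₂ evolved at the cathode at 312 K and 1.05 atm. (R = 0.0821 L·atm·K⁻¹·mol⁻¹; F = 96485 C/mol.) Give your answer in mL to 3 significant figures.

11400 mL

Charge passed = 19.8 × 4560 = 90290 C
n(e⁻) = Q/F = 90290/96485 = 0.9358 mol
2H⁺ + 2e⁻ → H₂, so n(H₂) = 0.9358 / 2 = 0.4679 mol
V = nRT/P = 0.4679 × 0.0821 × 312 / 1.05 = 11.41 L
= 11400 mL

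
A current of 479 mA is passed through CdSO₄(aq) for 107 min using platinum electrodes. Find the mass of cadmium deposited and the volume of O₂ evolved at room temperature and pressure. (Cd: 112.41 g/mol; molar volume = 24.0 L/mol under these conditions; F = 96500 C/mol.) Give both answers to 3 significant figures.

1.79 g Cd; 0.191 L O₂

Q = 0.479 × 6420 = 3075 C; n(e⁻) = 3075 / 96500 = 0.03187 mol
Cathode: Cd²⁺ + 2e⁻ → Cd → n(Cd) = 0.03187/2 = 0.01594 mol → 1.79 g
Anode: 2H₂O → O₂ + 4H⁺ + 4e⁻ → n(O₂) = 0.03187/4 = 0.007968 mol → 0.191 L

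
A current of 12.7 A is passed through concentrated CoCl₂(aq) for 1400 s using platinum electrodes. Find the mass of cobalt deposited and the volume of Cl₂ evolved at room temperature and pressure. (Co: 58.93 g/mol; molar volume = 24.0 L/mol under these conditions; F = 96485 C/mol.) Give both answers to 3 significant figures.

Q = 12.7 × 1400 = 17780 C; n(e⁻) = 17780 / 96485 = 0.1843 mol
Cathode: Co²⁺ + 2e⁻ → Co → n(Co) = 0.1843/2 = 0.09215 mol → 5.43 g
Anode: 2Cl⁻ → Cl₂ + 2e⁻ → n(Cl₂) = 0.1843/2 = 0.09215 mol → 2.21 L

5.43 g Co; 2.21 L Cl₂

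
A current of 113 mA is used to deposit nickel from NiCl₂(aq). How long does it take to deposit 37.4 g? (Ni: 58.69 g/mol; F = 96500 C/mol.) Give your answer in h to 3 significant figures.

302 h

n(Ni) = 37.4 / 58.69 = 0.6372 mol
Ni²⁺ + 2e⁻ → Ni, so n(e⁻) = 2 × 0.6372 = 1.274 mol
Q = 1.274 × 96500 = 1.229×10^5 C
t = Q / I = 1.229×10^5 / 0.113 = 1.088×10^6 s = 302 h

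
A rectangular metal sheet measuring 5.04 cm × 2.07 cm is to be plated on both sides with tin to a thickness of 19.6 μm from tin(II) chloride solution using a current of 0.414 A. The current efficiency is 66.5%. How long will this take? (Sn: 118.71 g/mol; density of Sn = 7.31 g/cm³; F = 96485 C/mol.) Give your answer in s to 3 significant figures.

Plated area = 2 × 5.04 × 2.07 = 20.87 cm²
Volume = 20.87 × 19.6×10⁻⁴ cm = 0.04091 cm³
m(Sn) = 0.04091 × 7.31 = 0.2991 g
n(Sn) = 0.2991 / 118.71 = 0.002520 mol; n(e⁻) = 2 × 0.002520 = 0.005040 mol
Q = 0.005040 × 96485 / 0.665 = 731.3 C
t = 731.3 / 0.414 = 1766 s

1770 s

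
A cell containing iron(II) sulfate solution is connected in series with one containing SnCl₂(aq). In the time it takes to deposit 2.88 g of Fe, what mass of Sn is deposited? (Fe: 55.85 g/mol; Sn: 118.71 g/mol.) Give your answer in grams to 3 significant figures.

n(Fe) = 2.88 / 55.85 = 0.05157 mol
Fe²⁺ + 2e⁻ → Fe, so n(e⁻) = 2 × 0.05157 = 0.1031 mol
The cells are in series, so the same charge (and hence the same n(e⁻) = 0.1031 mol) passes through both.
Sn²⁺ + 2e⁻ → Sn, so n(Sn) = 0.1031 / 2 = 0.05155 mol
m(Sn) = 0.05155 × 118.71 = 6.12 g

6.12 g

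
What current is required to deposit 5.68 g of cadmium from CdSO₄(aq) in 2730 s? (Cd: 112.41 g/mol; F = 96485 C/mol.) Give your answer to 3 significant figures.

n(Cd) = 5.68 / 112.41 = 0.05053 mol
Cd²⁺ + 2e⁻ → Cd, so n(e⁻) = 2 × 0.05053 = 0.1011 mol
Q = 0.1011 × 96485 = 9755 C
I = Q / t = 9755 / 2730 s = 3.57 A

3.57 A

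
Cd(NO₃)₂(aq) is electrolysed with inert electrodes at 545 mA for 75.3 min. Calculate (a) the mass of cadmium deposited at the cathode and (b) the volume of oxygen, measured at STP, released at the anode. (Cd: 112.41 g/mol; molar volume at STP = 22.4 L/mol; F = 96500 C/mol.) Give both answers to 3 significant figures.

Q = 0.545 × 4518 = 2462 C; n(e⁻) = 2462 / 96500 = 0.02551 mol
Cathode: Cd²⁺ + 2e⁻ → Cd → n(Cd) = 0.02551/2 = 0.01276 mol → 1.43 g
Anode: 2H₂O → O₂ + 4H⁺ + 4e⁻ → n(O₂) = 0.02551/4 = 0.006378 mol → 0.143 L

1.43 g Cd; 0.143 L O₂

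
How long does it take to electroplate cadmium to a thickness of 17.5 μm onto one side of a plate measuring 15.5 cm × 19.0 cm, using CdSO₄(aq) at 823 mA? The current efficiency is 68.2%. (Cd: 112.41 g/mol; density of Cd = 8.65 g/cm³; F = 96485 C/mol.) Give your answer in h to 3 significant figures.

Plated area = 15.5 × 19.0 = 294.5 cm²
Volume = 294.5 × 17.5×10⁻⁴ cm = 0.5154 cm³
m(Cd) = 0.5154 × 8.65 = 4.458 g
n(Cd) = 4.458 / 112.41 = 0.03966 mol; n(e⁻) = 2 × 0.03966 = 0.07932 mol
Q = 0.07932 × 96485 / 0.682 = 11220 C
t = 11220 / 0.823 = 13630 s = 3.79 h

3.79 h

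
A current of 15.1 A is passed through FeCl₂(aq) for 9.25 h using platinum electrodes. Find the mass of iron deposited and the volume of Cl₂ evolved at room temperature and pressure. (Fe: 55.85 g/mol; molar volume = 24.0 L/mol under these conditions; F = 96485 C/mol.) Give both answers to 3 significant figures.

146 g Fe; 62.5 L Cl₂

Q = 15.1 × 33300 = 5.028×10^5 C; n(e⁻) = 5.028×10^5 / 96485 = 5.211 mol
Cathode: Fe²⁺ + 2e⁻ → Fe → n(Fe) = 5.211/2 = 2.606 mol → 146 g
Anode: 2Cl⁻ → Cl₂ + 2e⁻ → n(Cl₂) = 5.211/2 = 2.606 mol → 62.5 L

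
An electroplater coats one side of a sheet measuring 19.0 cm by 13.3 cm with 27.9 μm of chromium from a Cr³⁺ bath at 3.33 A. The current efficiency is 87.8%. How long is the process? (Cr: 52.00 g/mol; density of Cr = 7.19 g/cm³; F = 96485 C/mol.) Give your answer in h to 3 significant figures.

Plated area = 19.0 × 13.3 = 252.7 cm²
Volume = 252.7 × 27.9×10⁻⁴ cm = 0.7050 cm³
m(Cr) = 0.7050 × 7.19 = 5.069 g
n(Cr) = 5.069 / 52.00 = 0.09748 mol; n(e⁻) = 3 × 0.09748 = 0.2924 mol
Q = 0.2924 × 96485 / 0.878 = 32130 C
t = 32130 / 3.33 = 9649 s = 2.68 h

2.68 h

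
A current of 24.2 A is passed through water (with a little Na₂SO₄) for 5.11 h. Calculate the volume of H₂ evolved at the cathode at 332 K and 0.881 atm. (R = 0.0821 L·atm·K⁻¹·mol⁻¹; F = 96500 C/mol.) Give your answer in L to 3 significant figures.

Q = 24.2 A × 18396 s = 4.452×10^5 C
n(e⁻) = Q/F = 4.452×10^5/96500 = 4.613 mol
2H⁺ + 2e⁻ → H₂, so n(H₂) = 4.613 / 2 = 2.307 mol
V = nRT/P = 2.307 × 0.0821 × 332 / 0.881 = 71.38 L

71.4 L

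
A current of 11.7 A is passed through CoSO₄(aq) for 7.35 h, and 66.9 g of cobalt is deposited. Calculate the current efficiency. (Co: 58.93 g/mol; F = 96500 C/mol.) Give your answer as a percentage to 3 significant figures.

70.8%

Q = 11.7 × 26460 = 3.096×10^5 C
n(e⁻) = 3.096×10^5 / 96500 = 3.208 mol
Co²⁺ + 2e⁻ → Co, so theoretical n(Co) = 1.604 mol → 94.52 g
Efficiency = 66.9 / 94.52 = 0.7078 = 70.8%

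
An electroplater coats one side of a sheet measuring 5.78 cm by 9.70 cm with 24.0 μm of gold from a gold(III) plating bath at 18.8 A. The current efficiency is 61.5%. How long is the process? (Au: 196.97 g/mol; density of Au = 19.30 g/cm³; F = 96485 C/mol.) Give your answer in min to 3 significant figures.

Plated area = 5.78 × 9.70 = 56.07 cm²
Volume = 56.07 × 24.0×10⁻⁴ cm = 0.1346 cm³
m(Au) = 0.1346 × 19.30 = 2.598 g
n(Au) = 2.598 / 196.97 = 0.01319 mol; n(e⁻) = 3 × 0.01319 = 0.03957 mol
Q = 0.03957 × 96485 / 0.615 = 6208 C
t = 6208 / 18.8 = 330.2 s = 5.50 min

5.50 min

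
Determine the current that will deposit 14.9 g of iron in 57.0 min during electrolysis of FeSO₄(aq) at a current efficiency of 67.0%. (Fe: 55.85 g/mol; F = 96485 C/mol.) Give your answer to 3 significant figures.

n(Fe) = 14.9 / 55.85 = 0.2668 mol
Fe²⁺ + 2e⁻ → Fe, so n(e⁻) = 2 × 0.2668 = 0.5336 mol
Q = 0.5336 × 96485 / 0.670 = 76840 C
I = Q / t = 76840 / 3420 s = 22.5 A

22.5 A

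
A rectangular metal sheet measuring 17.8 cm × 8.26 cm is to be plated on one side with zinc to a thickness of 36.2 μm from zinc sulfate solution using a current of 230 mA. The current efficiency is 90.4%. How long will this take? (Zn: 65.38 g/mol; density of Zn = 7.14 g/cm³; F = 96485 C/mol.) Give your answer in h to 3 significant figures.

15.0 h

Plated area = 17.8 × 8.26 = 147.0 cm²
Volume = 147.0 × 36.2×10⁻⁴ cm = 0.5321 cm³
m(Zn) = 0.5321 × 7.14 = 3.799 g
n(Zn) = 3.799 / 65.38 = 0.05811 mol; n(e⁻) = 2 × 0.05811 = 0.1162 mol
Q = 0.1162 × 96485 / 0.904 = 12400 C
t = 12400 / 0.230 = 53910 s = 15.0 h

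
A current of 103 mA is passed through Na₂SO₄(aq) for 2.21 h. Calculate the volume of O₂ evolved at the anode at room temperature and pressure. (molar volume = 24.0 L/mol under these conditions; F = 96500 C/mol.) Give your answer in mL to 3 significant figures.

51.0 mL

Charge passed = 0.103 × 7956 = 819.5 C
Moles of electrons = 819.5 / 96500 = 0.008492 mol
2H₂O → O₂ + 4H⁺ + 4e⁻, so n(O₂) = 0.008492 / 4 = 0.002123 mol
V = 0.002123 × 24.0 = 0.05095 L
= 51.0 mL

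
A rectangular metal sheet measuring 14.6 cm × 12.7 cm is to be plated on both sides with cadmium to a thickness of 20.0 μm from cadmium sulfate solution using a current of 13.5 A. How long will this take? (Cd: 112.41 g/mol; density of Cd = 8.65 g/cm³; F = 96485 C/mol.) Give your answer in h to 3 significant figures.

Plated area = 2 × 14.6 × 12.7 = 370.8 cm²
Volume = 370.8 × 20.0×10⁻⁴ cm = 0.7416 cm³
m(Cd) = 0.7416 × 8.65 = 6.415 g
n(Cd) = 6.415 / 112.41 = 0.05707 mol; n(e⁻) = 2 × 0.05707 = 0.1141 mol
Q = 0.1141 × 96485 = 11010 C
t = 11010 / 13.5 = 815.6 s = 0.227 h

0.227 h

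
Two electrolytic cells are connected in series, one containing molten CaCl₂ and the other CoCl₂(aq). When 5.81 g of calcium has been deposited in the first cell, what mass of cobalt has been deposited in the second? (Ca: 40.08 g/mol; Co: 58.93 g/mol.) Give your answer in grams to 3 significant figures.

n(Ca) = 5.81 / 40.08 = 0.1450 mol
Ca²⁺ + 2e⁻ → Ca, so n(e⁻) = 2 × 0.1450 = 0.2900 mol
In series, the same 0.2900 mol of electrons flows through the second cell.
Co²⁺ + 2e⁻ → Co, so n(Co) = 0.2900 / 2 = 0.1450 mol
m(Co) = 0.1450 × 58.93 = 8.54 g

8.54 g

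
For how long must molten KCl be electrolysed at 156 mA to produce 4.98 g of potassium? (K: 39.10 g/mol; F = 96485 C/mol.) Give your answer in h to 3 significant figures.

n(K) = 4.98 / 39.10 = 0.1274 mol
K⁺ + e⁻ → K, so n(e⁻) = 0.1274 mol
Q = 0.1274 × 96485 = 12290 C
t = Q / I = 12290 / 0.156 = 78780 s = 21.9 h

21.9 h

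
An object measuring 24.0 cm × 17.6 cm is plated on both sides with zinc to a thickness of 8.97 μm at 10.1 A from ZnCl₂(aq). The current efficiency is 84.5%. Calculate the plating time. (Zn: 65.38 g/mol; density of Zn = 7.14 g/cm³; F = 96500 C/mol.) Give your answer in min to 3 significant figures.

31.2 min

Plated area = 2 × 24.0 × 17.6 = 844.8 cm²
Volume = 844.8 × 8.97×10⁻⁴ cm = 0.7578 cm³
m(Zn) = 0.7578 × 7.14 = 5.411 g
n(Zn) = 5.411 / 65.38 = 0.08276 mol; n(e⁻) = 2 × 0.08276 = 0.1655 mol
Q = 0.1655 × 96500 / 0.845 = 18900 C
t = 18900 / 10.1 = 1871 s = 31.2 min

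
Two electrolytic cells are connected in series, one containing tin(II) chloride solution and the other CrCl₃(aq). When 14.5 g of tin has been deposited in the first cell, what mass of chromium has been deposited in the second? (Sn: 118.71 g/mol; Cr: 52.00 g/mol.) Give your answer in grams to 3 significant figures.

n(Sn) = 14.5 / 118.71 = 0.1221 mol
Sn²⁺ + 2e⁻ → Sn, so n(e⁻) = 2 × 0.1221 = 0.2442 mol
The cells are in series, so the same charge (and hence the same n(e⁻) = 0.2442 mol) passes through both.
Cr³⁺ + 3e⁻ → Cr, so n(Cr) = 0.2442 / 3 = 0.08140 mol
m(Cr) = 0.08140 × 52.00 = 4.23 g

4.23 g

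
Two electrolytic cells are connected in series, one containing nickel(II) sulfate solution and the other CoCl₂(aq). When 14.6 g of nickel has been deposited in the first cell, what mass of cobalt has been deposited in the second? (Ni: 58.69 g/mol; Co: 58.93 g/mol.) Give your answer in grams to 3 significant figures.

n(Ni) = 14.6 / 58.69 = 0.2488 mol
Ni²⁺ + 2e⁻ → Ni, so n(e⁻) = 2 × 0.2488 = 0.4976 mol
The cells are in series, so the same charge (and hence the same n(e⁻) = 0.4976 mol) passes through both.
Co²⁺ + 2e⁻ → Co, so n(Co) = 0.4976 / 2 = 0.2488 mol
m(Co) = 0.2488 × 58.93 = 14.7 g

14.7 g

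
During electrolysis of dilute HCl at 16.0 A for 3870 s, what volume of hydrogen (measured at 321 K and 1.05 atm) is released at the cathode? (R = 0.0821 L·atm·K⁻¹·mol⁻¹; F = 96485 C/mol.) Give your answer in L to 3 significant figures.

8.05 L

Charge passed = 16.0 × 3870 = 61920 C
n(e⁻) = Q/F = 61920/96485 = 0.6418 mol
2H⁺ + 2e⁻ → H₂, so n(H₂) = 0.6418 / 2 = 0.3209 mol
V = nRT/P = 0.3209 × 0.0821 × 321 / 1.05 = 8.054 L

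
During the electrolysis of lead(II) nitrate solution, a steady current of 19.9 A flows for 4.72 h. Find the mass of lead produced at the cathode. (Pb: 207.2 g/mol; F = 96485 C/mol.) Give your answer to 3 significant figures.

363 g

Q = 19.9 A × 16992 s = 3.381×10^5 C
n(e⁻) = Q/F = 3.381×10^5/96485 = 3.504 mol
Pb²⁺ + 2e⁻ → Pb, so n(Pb) = 3.504 / 2 = 1.752 mol
m = 1.752 × 207.2 = 363 g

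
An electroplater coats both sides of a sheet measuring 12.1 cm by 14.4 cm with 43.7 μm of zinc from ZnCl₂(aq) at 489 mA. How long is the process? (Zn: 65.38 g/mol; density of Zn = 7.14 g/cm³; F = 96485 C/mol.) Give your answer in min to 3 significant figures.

1090 min

Plated area = 2 × 12.1 × 14.4 = 348.5 cm²
Volume = 348.5 × 43.7×10⁻⁴ cm = 1.523 cm³
m(Zn) = 1.523 × 7.14 = 10.87 g
n(Zn) = 10.87 / 65.38 = 0.1663 mol; n(e⁻) = 2 × 0.1663 = 0.3326 mol
Q = 0.3326 × 96485 = 32090 C
t = 32090 / 0.489 = 65620 s = 1090 min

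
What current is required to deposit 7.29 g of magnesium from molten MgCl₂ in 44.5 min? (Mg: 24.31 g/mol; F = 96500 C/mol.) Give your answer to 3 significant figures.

21.7 A

n(Mg) = 7.29 / 24.31 = 0.2999 mol
Mg²⁺ + 2e⁻ → Mg, so n(e⁻) = 2 × 0.2999 = 0.5998 mol
Q = 0.5998 × 96500 = 57880 C
I = Q / t = 57880 / 2670 s = 21.7 A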